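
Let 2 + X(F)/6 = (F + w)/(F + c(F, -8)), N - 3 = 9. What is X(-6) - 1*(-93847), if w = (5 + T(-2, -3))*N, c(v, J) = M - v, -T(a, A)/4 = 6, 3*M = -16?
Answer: 376393/4 ≈ 94098.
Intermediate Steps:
M = -16/3 (M = (⅓)*(-16) = -16/3 ≈ -5.3333)
N = 12 (N = 3 + 9 = 12)
T(a, A) = -24 (T(a, A) = -4*6 = -24)
c(v, J) = -16/3 - v
w = -228 (w = (5 - 24)*12 = -19*12 = -228)
X(F) = 489/2 - 9*F/8 (X(F) = -12 + 6*((F - 228)/(F + (-16/3 - F))) = -12 + 6*((-228 + F)/(-16/3)) = -12 + 6*((-228 + F)*(-3/16)) = -12 + 6*(171/4 - 3*F/16) = -12 + (513/2 - 9*F/8) = 489/2 - 9*F/8)
X(-6) - 1*(-93847) = (489/2 - 9/8*(-6)) - 1*(-93847) = (489/2 + 27/4) + 93847 = 1005/4 + 93847 = 376393/4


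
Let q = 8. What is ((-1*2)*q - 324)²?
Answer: 115600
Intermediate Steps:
((-1*2)*q - 324)² = (-1*2*8 - 324)² = (-2*8 - 324)² = (-16 - 324)² = (-340)² = 115600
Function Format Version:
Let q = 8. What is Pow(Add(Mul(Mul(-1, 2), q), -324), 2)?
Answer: 115600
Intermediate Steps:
Pow(Add(Mul(Mul(-1, 2), q), -324), 2) = Pow(Add(Mul(Mul(-1, 2), 8), -324), 2) = Pow(Add(Mul(-2, 8), -324), 2) = Pow(Add(-16, -324), 2) = Pow(-340, 2) = 115600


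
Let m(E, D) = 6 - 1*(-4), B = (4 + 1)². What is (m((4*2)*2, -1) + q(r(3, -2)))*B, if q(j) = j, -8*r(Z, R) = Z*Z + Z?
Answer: 425/2 ≈ 212.50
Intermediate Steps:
r(Z, R) = -Z/8 - Z²/8 (r(Z, R) = -(Z*Z + Z)/8 = -(Z² + Z)/8 = -(Z + Z²)/8 = -Z/8 - Z²/8)
B = 25 (B = 5² = 25)
m(E, D) = 10 (m(E, D) = 6 + 4 = 10)
(m((4*2)*2, -1) + q(r(3, -2)))*B = (10 - ⅛*3*(1 + 3))*25 = (10 - ⅛*3*4)*25 = (10 - 3/2)*25 = (17/2)*25 = 425/2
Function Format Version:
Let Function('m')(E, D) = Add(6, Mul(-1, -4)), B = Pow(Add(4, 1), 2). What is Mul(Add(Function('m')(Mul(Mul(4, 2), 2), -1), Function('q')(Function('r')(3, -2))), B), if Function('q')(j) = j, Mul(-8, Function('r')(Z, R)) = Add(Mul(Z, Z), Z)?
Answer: Rational(425, 2) ≈ 212.50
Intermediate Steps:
Function('r')(Z, R) = Add(Mul(Rational(-1, 8), Z), Mul(Rational(-1, 8), Pow(Z, 2))) (Function('r')(Z, R) = Mul(Rational(-1, 8), Add(Mul(Z, Z), Z)) = Mul(Rational(-1, 8), Add(Pow(Z, 2), Z)) = Mul(Rational(-1, 8), Add(Z, Pow(Z, 2))) = Add(Mul(Rational(-1, 8), Z), Mul(Rational(-1, 8), Pow(Z, 2))))
B = 25 (B = Pow(5, 2) = 25)
Function('m')(E, D) = 10 (Function('m')(E, D) = Add(6, 4) = 10)
Mul(Add(Function('m')(Mul(Mul(4, 2), 2), -1), Function('q')(Function('r')(3, -2))), B) = Mul(Add(10, Mul(Rational(-1, 8), 3, Add(1, 3))), 25) = Mul(Add(10, Mul(Rational(-1, 8), 3, 4)), 25) = Mul(Add(10, Rational(-3, 2)), 25) = Mul(Rational(17, 2), 25) = Rational(425, 2)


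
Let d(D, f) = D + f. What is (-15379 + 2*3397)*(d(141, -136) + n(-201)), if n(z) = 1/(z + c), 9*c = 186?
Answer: -23196670/541 ≈ -42877.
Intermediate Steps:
c = 62/3 (c = (⅑)*186 = 62/3 ≈ 20.667)
n(z) = 1/(62/3 + z) (n(z) = 1/(z + 62/3) = 1/(62/3 + z))
(-15379 + 2*3397)*(d(141, -136) + n(-201)) = (-15379 + 2*3397)*((141 - 136) + 3/(62 + 3*(-201))) = (-15379 + 6794)*(5 + 3/(62 - 603)) = -8585*(5 + 3/(-541)) = -8585*(5 + 3*(-1/541)) = -8585*(5 - 3/541) = -8585*2702/541 = -23196670/541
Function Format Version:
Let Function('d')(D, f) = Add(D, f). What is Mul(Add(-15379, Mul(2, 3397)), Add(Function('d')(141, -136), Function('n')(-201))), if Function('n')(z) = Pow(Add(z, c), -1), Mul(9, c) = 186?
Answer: Rational(-23196670, 541) ≈ -42877.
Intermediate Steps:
c = Rational(62, 3) (c = Mul(Rational(1, 9), 186) = Rational(62, 3) ≈ 20.667)
Function('n')(z) = Pow(Add(Rational(62, 3), z), -1) (Function('n')(z) = Pow(Add(z, Rational(62, 3)), -1) = Pow(Add(Rational(62, 3), z), -1))
Mul(Add(-15379, Mul(2, 3397)), Add(Function('d')(141, -136), Function('n')(-201))) = Mul(Add(-15379, Mul(2, 3397)), Add(Add(141, -136), Mul(3, Pow(Add(62, Mul(3, -201)), -1)))) = Mul(Add(-15379, 6794), Add(5, Mul(3, Pow(Add(62, -603), -1)))) = Mul(-8585, Add(5, Mul(3, Pow(-541, -1)))) = Mul(-8585, Add(5, Mul(3, Rational(-1, 541)))) = Mul(-8585, Add(5, Rational(-3, 541))) = Mul(-8585, Rational(2702, 541)) = Rational(-23196670, 541)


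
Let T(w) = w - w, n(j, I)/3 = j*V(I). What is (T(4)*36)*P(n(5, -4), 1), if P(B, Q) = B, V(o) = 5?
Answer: 0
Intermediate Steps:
n(j, I) = 15*j (n(j, I) = 3*(j*5) = 3*(5*j) = 15*j)
T(w) = 0
(T(4)*36)*P(n(5, -4), 1) = (0*36)*(15*5) = 0*75 = 0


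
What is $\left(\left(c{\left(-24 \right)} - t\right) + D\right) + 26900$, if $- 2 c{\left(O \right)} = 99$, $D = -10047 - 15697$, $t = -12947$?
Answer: $\frac{28107}{2} \approx 14054.0$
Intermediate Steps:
$D = -25744$
$c{\left(O \right)} = - \frac{99}{2}$ ($c{\left(O \right)} = \left(- \frac{1}{2}\right) 99 = - \frac{99}{2}$)
$\left(\left(c{\left(-24 \right)} - t\right) + D\right) + 26900 = \left(\left(- \frac{99}{2} - -12947\right) - 25744\right) + 26900 = \left(\left(- \frac{99}{2} + 12947\right) - 25744\right) + 26900 = \left(\frac{25795}{2} - 25744\right) + 26900 = - \frac{25693}{2} + 26900 = \frac{28107}{2}$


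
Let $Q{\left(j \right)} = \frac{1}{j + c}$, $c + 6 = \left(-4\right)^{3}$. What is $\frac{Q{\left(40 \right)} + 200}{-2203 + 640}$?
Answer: $- \frac{5999}{46890} \approx -0.12794$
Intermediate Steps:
$c = -70$ ($c = -6 + \left(-4\right)^{3} = -6 - 64 = -70$)
$Q{\left(j \right)} = \frac{1}{-70 + j}$ ($Q{\left(j \right)} = \frac{1}{j - 70} = \frac{1}{-70 + j}$)
$\frac{Q{\left(40 \right)} + 200}{-2203 + 640} = \frac{\frac{1}{-70 + 40} + 200}{-2203 + 640} = \frac{\frac{1}{-30} + 200}{-1563} = \left(- \frac{1}{30} + 200\right) \left(- \frac{1}{1563}\right) = \frac{5999}{30} \left(- \frac{1}{1563}\right) = - \frac{5999}{46890}$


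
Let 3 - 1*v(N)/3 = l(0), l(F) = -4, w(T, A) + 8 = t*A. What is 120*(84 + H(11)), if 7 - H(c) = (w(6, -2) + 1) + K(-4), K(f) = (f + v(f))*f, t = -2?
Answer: 19440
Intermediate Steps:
w(T, A) = -8 - 2*A
v(N) = 21 (v(N) = 9 - 3*(-4) = 9 + 12 = 21)
K(f) = f*(21 + f) (K(f) = (f + 21)*f = (21 + f)*f = f*(21 + f))
H(c) = 78 (H(c) = 7 - (((-8 - 2*(-2)) + 1) - 4*(21 - 4)) = 7 - (((-8 + 4) + 1) - 4*17) = 7 - ((-4 + 1) - 68) = 7 - (-3 - 68) = 7 - 1*(-71) = 7 + 71 = 78)
120*(84 + H(11)) = 120*(84 + 78) = 120*162 = 19440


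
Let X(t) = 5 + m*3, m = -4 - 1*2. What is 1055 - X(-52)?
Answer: 1068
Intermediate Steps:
m = -6 (m = -4 - 2 = -6)
X(t) = -13 (X(t) = 5 - 6*3 = 5 - 18 = -13)
1055 - X(-52) = 1055 - 1*(-13) = 1055 + 13 = 1068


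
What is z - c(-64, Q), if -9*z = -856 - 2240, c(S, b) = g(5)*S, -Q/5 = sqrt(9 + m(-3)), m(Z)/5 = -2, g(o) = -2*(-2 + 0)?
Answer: 600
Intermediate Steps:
g(o) = 4 (g(o) = -2*(-2) = 4)
m(Z) = -10 (m(Z) = 5*(-2) = -10)
Q = -5*I (Q = -5*sqrt(9 - 10) = -5*I ≈ -5.0*I)
c(S, b) = 4*S
z = 344 (z = -(-856 - 2240)/9 = -1/9*(-3096) = 344)
z - c(-64, Q) = 344 - 4*(-64) = 344 - 1*(-256) = 344 + 256 = 600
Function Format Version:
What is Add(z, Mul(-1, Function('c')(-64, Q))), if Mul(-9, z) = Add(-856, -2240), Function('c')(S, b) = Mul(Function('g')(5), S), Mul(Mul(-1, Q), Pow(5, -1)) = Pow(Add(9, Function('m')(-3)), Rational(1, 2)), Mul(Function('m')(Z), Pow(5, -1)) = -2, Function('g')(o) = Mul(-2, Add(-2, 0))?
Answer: 600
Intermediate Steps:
Function('g')(o) = 4 (Function('g')(o) = Mul(-2, -2) = 4)
Function('m')(Z) = -10 (Function('m')(Z) = Mul(5, -2) = -10)
Q = Mul(-5, I) (Q = Mul(-5, Pow(Add(9, -10), Rational(1, 2))) = Mul(-5, Pow(-1, Rational(1, 2))) = Mul(-5, I) ≈ Mul(-5.0000, I))
Function('c')(S, b) = Mul(4, S)
z = 344 (z = Mul(Rational(-1, 9), Add(-856, -2240)) = Mul(Rational(-1, 9), -3096) = 344)
Add(z, Mul(-1, Function('c')(-64, Q))) = Add(344, Mul(-1, Mul(4, -64))) = Add(344, Mul(-1, -256)) = Add(344, 256) = 600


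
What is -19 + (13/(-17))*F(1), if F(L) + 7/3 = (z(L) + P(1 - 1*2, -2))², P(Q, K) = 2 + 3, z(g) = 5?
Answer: -4778/51 ≈ -93.686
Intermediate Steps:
P(Q, K) = 5
F(L) = 293/3 (F(L) = -7/3 + (5 + 5)² = -7/3 + 10² = -7/3 + 100 = 293/3)
-19 + (13/(-17))*F(1) = -19 + (13/(-17))*(293/3) = -19 + (13*(-1/17))*(293/3) = -19 - 13/17*293/3 = -19 - 3809/51 = -4778/51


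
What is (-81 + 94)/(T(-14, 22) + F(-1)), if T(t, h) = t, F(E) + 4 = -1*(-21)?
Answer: 13/3 ≈ 4.3333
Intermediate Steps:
F(E) = 17 (F(E) = -4 - 1*(-21) = -4 + 21 = 17)
(-81 + 94)/(T(-14, 22) + F(-1)) = (-81 + 94)/(-14 + 17) = 13/3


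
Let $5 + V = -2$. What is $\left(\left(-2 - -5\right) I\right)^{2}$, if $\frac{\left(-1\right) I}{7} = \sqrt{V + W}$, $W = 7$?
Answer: $0$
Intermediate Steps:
$V = -7$ ($V = -5 - 2 = -7$)
$I = 0$ ($I = - 7 \sqrt{-7 + 7} = - 7 \sqrt{0} = \left(-7\right) 0 = 0$)
$\left(\left(-2 - -5\right) I\right)^{2} = \left(\left(-2 - -5\right) 0\right)^{2} = \left(\left(-2 + 5\right) 0\right)^{2} = \left(3 \cdot 0\right)^{2} = 0^{2} = 0$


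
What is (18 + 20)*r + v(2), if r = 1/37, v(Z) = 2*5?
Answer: 408/37 ≈ 11.027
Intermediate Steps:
v(Z) = 10
r = 1/37 ≈ 0.027027
(18 + 20)*r + v(2) = (18 + 20)*(1/37) + 10 = 38*(1/37) + 10 = 38/37 + 10 = 408/37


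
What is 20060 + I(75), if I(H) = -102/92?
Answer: 922709/46 ≈ 20059.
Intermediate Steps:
I(H) = -51/46 (I(H) = -102*1/92 = -51/46)
20060 + I(75) = 20060 - 51/46 = 922709/46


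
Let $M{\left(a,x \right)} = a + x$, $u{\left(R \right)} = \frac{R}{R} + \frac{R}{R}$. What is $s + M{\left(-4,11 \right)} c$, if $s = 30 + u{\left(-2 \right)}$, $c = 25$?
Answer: $207$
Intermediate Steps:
$u{\left(R \right)} = 2$ ($u{\left(R \right)} = 1 + 1 = 2$)
$s = 32$ ($s = 30 + 2 = 32$)
$s + M{\left(-4,11 \right)} c = 32 + \left(-4 + 11\right) 25 = 32 + 7 \cdot 25 = 32 + 175 = 207$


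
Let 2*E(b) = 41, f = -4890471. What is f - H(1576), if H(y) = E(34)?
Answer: -9780983/2 ≈ -4.8905e+6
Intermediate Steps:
E(b) = 41/2 (E(b) = (1/2)*41 = 41/2)
H(y) = 41/2
f - H(1576) = -4890471 - 1*41/2 = -4890471 - 41/2 = -9780983/2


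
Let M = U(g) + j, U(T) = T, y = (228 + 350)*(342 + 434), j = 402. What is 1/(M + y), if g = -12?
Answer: 1/448918 ≈ 2.2276e-6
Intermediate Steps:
y = 448528 (y = 578*776 = 448528)
M = 390 (M = -12 + 402 = 390)
1/(M + y) = 1/(390 + 448528) = 1/448918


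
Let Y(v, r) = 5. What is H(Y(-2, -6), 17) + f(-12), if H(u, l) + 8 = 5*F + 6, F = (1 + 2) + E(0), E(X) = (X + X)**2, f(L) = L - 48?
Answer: -47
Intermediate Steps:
f(L) = -48 + L
E(X) = 4*X**2 (E(X) = (2*X)**2 = 4*X**2)
F = 3 (F = (1 + 2) + 4*0**2 = 3 + 4*0 = 3 + 0 = 3)
H(u, l) = 13 (H(u, l) = -8 + (5*3 + 6) = -8 + (15 + 6) = -8 + 21 = 13)
H(Y(-2, -6), 17) + f(-12) = 13 + (-48 - 12) = 13 - 60 = -47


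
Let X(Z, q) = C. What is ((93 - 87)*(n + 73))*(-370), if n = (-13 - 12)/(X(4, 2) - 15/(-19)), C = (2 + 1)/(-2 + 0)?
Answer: -2161540/9 ≈ -2.4017e+5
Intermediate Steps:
C = -3/2 (C = 3/(-2) = 3*(-½) = -3/2 ≈ -1.5000)
X(Z, q) = -3/2
n = 950/27 (n = (-13 - 12)/(-3/2 - 15/(-19)) = -25/(-3/2 - 15*(-1/19)) = -25/(-3/2 + 15/19) = -25/(-27/38) = -25*(-38/27) = 950/27 ≈ 35.185)
((93 - 87)*(n + 73))*(-370) = ((93 - 87)*(950/27 + 73))*(-370) = (6*(2921/27))*(-370) = (5842/9)*(-370) = -2161540/9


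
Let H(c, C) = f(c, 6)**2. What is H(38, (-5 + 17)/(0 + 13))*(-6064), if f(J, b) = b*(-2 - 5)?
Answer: -10696896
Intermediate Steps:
f(J, b) = -7*b (f(J, b) = b*(-7) = -7*b)
H(c, C) = 1764 (H(c, C) = (-7*6)**2 = (-42)**2 = 1764)
H(38, (-5 + 17)/(0 + 13))*(-6064) = 1764*(-6064) = -10696896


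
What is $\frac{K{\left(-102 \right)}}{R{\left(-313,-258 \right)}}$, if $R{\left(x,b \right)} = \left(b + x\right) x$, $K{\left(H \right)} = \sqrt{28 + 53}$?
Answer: $\frac{9}{178723} \approx 5.0357 \cdot 10^{-5}$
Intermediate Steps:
$K{\left(H \right)} = 9$ ($K{\left(H \right)} = \sqrt{81} = 9$)
$R{\left(x,b \right)} = x \left(b + x\right)$
$\frac{K{\left(-102 \right)}}{R{\left(-313,-258 \right)}} = \frac{9}{\left(-313\right) \left(-258 - 313\right)} = \frac{9}{\left(-313\right) \left(-571\right)} = \frac{9}{178723}$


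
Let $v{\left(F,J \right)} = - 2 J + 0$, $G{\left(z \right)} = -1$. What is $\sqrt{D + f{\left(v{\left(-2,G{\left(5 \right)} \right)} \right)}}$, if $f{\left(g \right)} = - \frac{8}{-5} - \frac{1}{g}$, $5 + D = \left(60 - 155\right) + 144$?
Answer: $\frac{\sqrt{4510}}{10} \approx 6.7157$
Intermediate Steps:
$v{\left(F,J \right)} = - 2 J$
$D = 44$ ($D = -5 + \left(\left(60 - 155\right) + 144\right) = -5 + \left(-95 + 144\right) = -5 + 49 = 44$)
$f{\left(g \right)} = \frac{8}{5} - \frac{1}{g}$ ($f{\left(g \right)} = \left(-8\right) \left(- \frac{1}{5}\right) - \frac{1}{g} = \frac{8}{5} - \frac{1}{g}$)
$\sqrt{D + f{\left(v{\left(-2,G{\left(5 \right)} \right)} \right)}} = \sqrt{44 + \left(\frac{8}{5} - \frac{1}{\left(-2\right) \left(-1\right)}\right)} = \sqrt{44 + \left(\frac{8}{5} - \frac{1}{2}\right)} = \sqrt{44 + \frac{11}{10}} = \sqrt{\frac{451}{10}} = \frac{\sqrt{4510}}{10}$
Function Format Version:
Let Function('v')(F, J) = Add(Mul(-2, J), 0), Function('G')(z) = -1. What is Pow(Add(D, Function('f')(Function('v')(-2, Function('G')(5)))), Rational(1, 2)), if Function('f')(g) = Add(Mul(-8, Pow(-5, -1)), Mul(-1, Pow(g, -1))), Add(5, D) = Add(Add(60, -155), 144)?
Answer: Mul(Rational(1, 10), Pow(4510, Rational(1, 2))) ≈ 6.7157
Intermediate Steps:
Function('v')(F, J) = Mul(-2, J)
D = 44 (D = Add(-5, Add(Add(60, -155), 144)) = Add(-5, Add(-95, 144)) = Add(-5, 49) = 44)
Function('f')(g) = Add(Rational(8, 5), Mul(-1, Pow(g, -1))) (Function('f')(g) = Add(Mul(-8, Rational(-1, 5)), Mul(-1, Pow(g, -1))) = Add(Rational(8, 5), Mul(-1, Pow(g, -1))))
Pow(Add(D, Function('f')(Function('v')(-2, Function('G')(5)))), Rational(1, 2)) = Pow(Add(44, Add(Rational(8, 5), Mul(-1, Pow(Mul(-2, -1), -1)))), Rational(1, 2)) = Pow(Add(44, Add(Rational(8, 5), Mul(-1, Pow(2, -1)))), Rational(1, 2)) = Pow(Add(44, Add(Rational(8, 5), Mul(-1, Rational(1, 2)))), Rational(1, 2)) = Pow(Add(44, Add(Rational(8, 5), Rational(-1, 2))), Rational(1, 2)) = Pow(Add(44, Rational(11, 10)), Rational(1, 2)) = Pow(Rational(451, 10), Rational(1, 2)) = Mul(Rational(1, 10), Pow(4510, Rational(1, 2)))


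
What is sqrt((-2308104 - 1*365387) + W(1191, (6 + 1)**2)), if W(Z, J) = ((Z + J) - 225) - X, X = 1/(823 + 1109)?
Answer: I*sqrt(2493837014739)/966 ≈ 1634.8*I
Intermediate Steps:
X = 1/1932 ≈ 0.00051760
W(Z, J) = -434701/1932 + J + Z (W(Z, J) = ((Z + J) - 225) - 1*1/1932 = ((J + Z) - 225) - 1/1932 = (-225 + J + Z) - 1/1932 = -434701/1932 + J + Z)
sqrt((-2308104 - 1*365387) + W(1191, (6 + 1)**2)) = sqrt((-2308104 - 1*365387) + (-434701/1932 + (6 + 1)**2 + 1191)) = sqrt((-2308104 - 365387) + (-434701/1932 + 7**2 + 1191)) = sqrt(-2673491 + (-434701/1932 + 49 + 1191)) = sqrt(-2673491 + 1960979/1932) = sqrt(-5163223633/1932) = I*sqrt(2493837014739)/966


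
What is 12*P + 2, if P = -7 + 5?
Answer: -22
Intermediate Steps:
P = -2
12*P + 2 = 12*(-2) + 2 = -24 + 2 = -22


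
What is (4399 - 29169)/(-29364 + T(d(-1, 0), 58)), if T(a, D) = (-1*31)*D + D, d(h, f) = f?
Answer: 12385/15552 ≈ 0.79636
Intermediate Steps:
T(a, D) = -30*D (T(a, D) = -31*D + D = -30*D)
(4399 - 29169)/(-29364 + T(d(-1, 0), 58)) = (4399 - 29169)/(-29364 - 30*58) = -24770/(-29364 - 1740) = -24770/(-31104) = -24770*(-1/31104) = 12385/15552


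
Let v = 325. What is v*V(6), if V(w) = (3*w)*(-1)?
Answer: -5850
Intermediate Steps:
V(w) = -3*w
v*V(6) = 325*(-3*6) = 325*(-18) = -5850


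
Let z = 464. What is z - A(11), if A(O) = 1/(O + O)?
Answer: 10207/22 ≈ 463.95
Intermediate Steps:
A(O) = 1/(2*O)
z - A(11) = 464 - 1/(2*11) = 464 - 1*1/22 = 464 - 1/22 = 10207/22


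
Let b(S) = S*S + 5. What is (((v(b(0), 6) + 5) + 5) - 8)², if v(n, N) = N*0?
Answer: 4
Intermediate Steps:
b(S) = 5 + S² (b(S) = S² + 5 = 5 + S²)
v(n, N) = 0
(((v(b(0), 6) + 5) + 5) - 8)² = (((0 + 5) + 5) - 8)² = ((5 + 5) - 8)² = (10 - 8)² = 2² = 4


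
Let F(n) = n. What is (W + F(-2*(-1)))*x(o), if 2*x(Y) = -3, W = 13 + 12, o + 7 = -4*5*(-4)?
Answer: -81/2 ≈ -40.500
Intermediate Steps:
o = 73 (o = -7 - 4*5*(-4) = -7 - 20*(-4) = -7 + 80 = 73)
W = 25
x(Y) = -3/2 (x(Y) = (½)*(-3) = -3/2)
(W + F(-2*(-1)))*x(o) = (25 - 2*(-1))*(-3/2) = (25 + 2)*(-3/2) = 27*(-3/2) = -81/2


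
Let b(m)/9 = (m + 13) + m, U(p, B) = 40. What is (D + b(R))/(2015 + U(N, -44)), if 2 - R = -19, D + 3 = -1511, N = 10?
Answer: -1019/2055 ≈ -0.49586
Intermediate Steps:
D = -1514 (D = -3 - 1511 = -1514)
R = 21 (R = 2 - 1*(-19) = 2 + 19 = 21)
b(m) = 117 + 18*m (b(m) = 9*((m + 13) + m) = 9*((13 + m) + m) = 9*(13 + 2*m) = 117 + 18*m)
(D + b(R))/(2015 + U(N, -44)) = (-1514 + (117 + 18*21))/(2015 + 40) = (-1514 + (117 + 378))/2055 = (-1514 + 495)*(1/2055) = -1019*1/2055 = -1019/2055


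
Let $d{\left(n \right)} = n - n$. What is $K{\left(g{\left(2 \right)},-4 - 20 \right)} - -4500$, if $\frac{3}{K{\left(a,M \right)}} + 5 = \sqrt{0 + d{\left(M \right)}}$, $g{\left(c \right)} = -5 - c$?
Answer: $\frac{22497}{5} \approx 4499.4$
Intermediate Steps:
$d{\left(n \right)} = 0$
$K{\left(a,M \right)} = - \frac{3}{5}$ ($K{\left(a,M \right)} = \frac{3}{-5 + \sqrt{0 + 0}} = \frac{3}{-5 + \sqrt{0}} = \frac{3}{-5 + 0} = \frac{3}{-5} = 3 \left(- \frac{1}{5}\right) = - \frac{3}{5}$)
$K{\left(g{\left(2 \right)},-4 - 20 \right)} - -4500 = - \frac{3}{5} - -4500 = - \frac{3}{5} + 4500 = \frac{22497}{5}$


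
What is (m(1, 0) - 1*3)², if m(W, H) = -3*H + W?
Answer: 4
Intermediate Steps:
m(W, H) = W - 3*H
(m(1, 0) - 1*3)² = ((1 - 3*0) - 1*3)² = ((1 + 0) - 3)² = (1 - 3)² = (-2)² = 4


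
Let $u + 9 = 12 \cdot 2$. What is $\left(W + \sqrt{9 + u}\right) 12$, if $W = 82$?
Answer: $984 + 24 \sqrt{6} \approx 1042.8$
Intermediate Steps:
$u = 15$ ($u = -9 + 12 \cdot 2 = -9 + 24 = 15$)
$\left(W + \sqrt{9 + u}\right) 12 = \left(82 + \sqrt{9 + 15}\right) 12 = \left(82 + \sqrt{24}\right) 12 = \left(82 + 2 \sqrt{6}\right) 12 = 984 + 24 \sqrt{6}$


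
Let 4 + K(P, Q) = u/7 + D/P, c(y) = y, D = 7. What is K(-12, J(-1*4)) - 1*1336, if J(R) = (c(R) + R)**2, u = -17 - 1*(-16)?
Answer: -112621/84 ≈ -1340.7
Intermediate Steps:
u = -1 (u = -17 + 16 = -1)
J(R) = 4*R**2 (J(R) = (R + R)**2 = (2*R)**2 = 4*R**2)
K(P, Q) = -29/7 + 7/P (K(P, Q) = -4 + (-1/7 + 7/P) = -29/7 + 7/P)
K(-12, J(-1*4)) - 1*1336 = (-29/7 + 7/(-12)) - 1*1336 = (-29/7 + 7*(-1/12)) - 1336 = (-29/7 - 7/12) - 1336 = -397/84 - 1336 = -112621/84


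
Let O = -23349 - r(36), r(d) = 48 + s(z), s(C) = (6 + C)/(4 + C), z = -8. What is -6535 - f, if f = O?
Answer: 33725/2 ≈ 16863.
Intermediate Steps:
s(C) = (6 + C)/(4 + C)
r(d) = 97/2 (r(d) = 48 + (6 - 8)/(4 - 8) = 48 - 2/(-4) = 48 - 1/4*(-2) = 48 + 1/2 = 97/2)
O = -46795/2 (O = -23349 - 1*97/2 = -23349 - 97/2 = -46795/2 ≈ -23398.)
f = -46795/2 ≈ -23398.
-6535 - f = -6535 - 1*(-46795/2) = -6535 + 46795/2 = 33725/2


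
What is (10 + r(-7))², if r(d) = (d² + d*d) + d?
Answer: 10201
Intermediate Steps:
r(d) = d + 2*d² (r(d) = (d² + d²) + d = 2*d² + d = d + 2*d²)
(10 + r(-7))² = (10 - 7*(1 + 2*(-7)))² = (10 - 7*(1 - 14))² = (10 - 7*(-13))² = (10 + 91)² = 101² = 10201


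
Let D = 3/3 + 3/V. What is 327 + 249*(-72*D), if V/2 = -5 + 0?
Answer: -61113/5 ≈ -12223.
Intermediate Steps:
V = -10 (V = 2*(-5 + 0) = 2*(-5) = -10)
D = 7/10 (D = 3/3 + 3/(-10) = 3*(1/3) + 3*(-1/10) = 1 - 3/10 = 7/10 ≈ 0.70000)
327 + 249*(-72*D) = 327 + 249*(-72*7/10) = 327 + 249*(-252/5) = 327 - 62748/5 = -61113/5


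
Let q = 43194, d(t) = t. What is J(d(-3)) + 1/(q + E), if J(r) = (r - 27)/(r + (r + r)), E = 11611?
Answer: 548053/164415 ≈ 3.3334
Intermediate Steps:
J(r) = (-27 + r)/(3*r) (J(r) = (-27 + r)/(r + 2*r) = (-27 + r)/((3*r)) = (-27 + r)*(1/(3*r)) = (-27 + r)/(3*r))
J(d(-3)) + 1/(q + E) = (⅓)*(-27 - 3)/(-3) + 1/(43194 + 11611) = (⅓)*(-⅓)*(-30) + 1/54805 = 10/3 + 1/54805 = 548053/164415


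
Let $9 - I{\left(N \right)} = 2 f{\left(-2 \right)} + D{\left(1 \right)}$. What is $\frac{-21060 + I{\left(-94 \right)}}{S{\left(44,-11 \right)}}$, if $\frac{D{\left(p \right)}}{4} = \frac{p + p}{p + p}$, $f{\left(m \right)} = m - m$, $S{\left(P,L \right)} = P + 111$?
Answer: $- \frac{4211}{31} \approx -135.84$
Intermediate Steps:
$S{\left(P,L \right)} = 111 + P$
$f{\left(m \right)} = 0$
$D{\left(p \right)} = 4$ ($D{\left(p \right)} = 4 \frac{p + p}{p + p} = 4 \frac{2 p}{2 p} = 4 \cdot 2 p \frac{1}{2 p} = 4 \cdot 1 = 4$)
$I{\left(N \right)} = 5$ ($I{\left(N \right)} = 9 - \left(2 \cdot 0 + 4\right) = 9 - \left(0 + 4\right) = 9 - 4 = 5$)
$\frac{-21060 + I{\left(-94 \right)}}{S{\left(44,-11 \right)}} = \frac{-21060 + 5}{111 + 44} = - \frac{21055}{155} = \left(-21055\right) \frac{1}{155} = - \frac{4211}{31}$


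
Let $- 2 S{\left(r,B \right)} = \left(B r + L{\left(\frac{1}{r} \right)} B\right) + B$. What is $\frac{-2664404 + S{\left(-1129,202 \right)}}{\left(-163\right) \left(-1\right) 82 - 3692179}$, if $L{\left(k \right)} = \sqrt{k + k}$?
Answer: $\frac{2550476}{3678813} + \frac{101 i \sqrt{2258}}{4153379877} \approx 0.69329 + 1.1555 \cdot 10^{-6} i$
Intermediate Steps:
$L{\left(k \right)} = \sqrt{2} \sqrt{k}$ ($L{\left(k \right)} = \sqrt{2 k} = \sqrt{2} \sqrt{k}$)
$S{\left(r,B \right)} = - \frac{B}{2} - \frac{B r}{2} - \frac{B \sqrt{2} \sqrt{\frac{1}{r}}}{2}$ ($S{\left(r,B \right)} = - \frac{\left(B r + \sqrt{2} \sqrt{\frac{1}{r}} B\right) + B}{2} = - \frac{\left(B r + B \sqrt{2} \sqrt{\frac{1}{r}}\right) + B}{2} = - \frac{B + B r + B \sqrt{2} \sqrt{\frac{1}{r}}}{2} = - \frac{B}{2} - \frac{B r}{2} - \frac{B \sqrt{2} \sqrt{\frac{1}{r}}}{2}$)
$\frac{-2664404 + S{\left(-1129,202 \right)}}{\left(-163\right) \left(-1\right) 82 - 3692179} = \frac{-2664404 - 101 \left(1 - 1129 + \sqrt{2} \sqrt{\frac{1}{-1129}}\right)}{\left(-163\right) \left(-1\right) 82 - 3692179} = \frac{-2664404 - 101 \left(1 - 1129 + \sqrt{2} \sqrt{- \frac{1}{1129}}\right)}{163 \cdot 82 - 3692179} = \frac{-2664404 - 101 \left(1 - 1129 + \sqrt{2} \frac{i \sqrt{1129}}{1129}\right)}{13366 - 3692179} = \frac{-2664404 - 101 \left(1 - 1129 + \frac{i \sqrt{2258}}{1129}\right)}{-3678813} = \left(-2664404 - 101 \left(-1128 + \frac{i \sqrt{2258}}{1129}\right)\right) \left(- \frac{1}{3678813}\right) = \left(-2664404 + \left(113928 - \frac{101 i \sqrt{2258}}{1129}\right)\right) \left(- \frac{1}{3678813}\right) = \left(-2550476 - \frac{101 i \sqrt{2258}}{1129}\right) \left(- \frac{1}{3678813}\right) = \frac{2550476}{3678813} + \frac{101 i \sqrt{2258}}{4153379877}$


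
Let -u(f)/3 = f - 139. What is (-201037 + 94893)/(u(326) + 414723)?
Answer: -53072/207081 ≈ -0.25629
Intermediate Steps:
u(f) = 417 - 3*f (u(f) = -3*(f - 139) = -3*(-139 + f) = 417 - 3*f)
(-201037 + 94893)/(u(326) + 414723) = (-201037 + 94893)/((417 - 3*326) + 414723) = -106144/((417 - 978) + 414723) = -106144/(-561 + 414723) = -106144/414162 = -106144*1/414162 = -53072/207081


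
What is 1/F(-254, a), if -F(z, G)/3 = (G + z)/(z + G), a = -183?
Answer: -1/3 ≈ -0.33333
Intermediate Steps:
F(z, G) = -3 (F(z, G) = -3*(G + z)/(z + G) = -3*(G + z)/(G + z) = -3*1 = -3)
1/F(-254, a) = 1/(-3) = -1/3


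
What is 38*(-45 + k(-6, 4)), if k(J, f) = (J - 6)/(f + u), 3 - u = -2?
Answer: -5282/3 ≈ -1760.7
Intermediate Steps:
u = 5 (u = 3 - 1*(-2) = 3 + 2 = 5)
k(J, f) = (-6 + J)/(5 + f) (k(J, f) = (J - 6)/(f + 5) = (-6 + J)/(5 + f))
38*(-45 + k(-6, 4)) = 38*(-45 + (-6 - 6)/(5 + 4)) = 38*(-45 - 12/9) = 38*(-45 + (⅑)*(-12)) = 38*(-45 - 4/3) = 38*(-139/3) = -5282/3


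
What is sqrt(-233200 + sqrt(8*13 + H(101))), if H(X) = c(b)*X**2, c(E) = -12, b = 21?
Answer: sqrt(-233200 + 2*I*sqrt(30577)) ≈ 0.362 + 482.91*I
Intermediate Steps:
H(X) = -12*X**2
sqrt(-233200 + sqrt(8*13 + H(101))) = sqrt(-233200 + sqrt(8*13 - 12*101**2)) = sqrt(-233200 + sqrt(104 - 12*10201)) = sqrt(-233200 + sqrt(104 - 122412)) = sqrt(-233200 + sqrt(-122308)) = sqrt(-233200 + 2*I*sqrt(30577))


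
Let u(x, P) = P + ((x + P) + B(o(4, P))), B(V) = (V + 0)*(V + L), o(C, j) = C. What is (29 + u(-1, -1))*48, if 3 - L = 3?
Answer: 2016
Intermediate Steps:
L = 0 (L = 3 - 1*3 = 3 - 3 = 0)
B(V) = V**2 (B(V) = (V + 0)*(V + 0) = V*V = V**2)
u(x, P) = 16 + x + 2*P (u(x, P) = P + ((x + P) + 4**2) = P + ((P + x) + 16) = P + (16 + P + x) = 16 + x + 2*P)
(29 + u(-1, -1))*48 = (29 + (16 - 1 + 2*(-1)))*48 = (29 + (16 - 1 - 2))*48 = (29 + 13)*48 = 42*48 = 2016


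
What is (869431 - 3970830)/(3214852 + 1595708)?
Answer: -3101399/4810560 ≈ -0.64471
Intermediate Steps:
(869431 - 3970830)/(3214852 + 1595708) = -3101399/4810560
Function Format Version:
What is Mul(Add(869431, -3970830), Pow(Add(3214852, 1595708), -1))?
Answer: Rational(-3101399, 4810560) ≈ -0.64471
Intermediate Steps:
Mul(Add(869431, -3970830), Pow(Add(3214852, 1595708), -1)) = Mul(-3101399, Pow(4810560, -1)) = Mul(-3101399, Rational(1, 4810560)) = Rational(-3101399, 4810560)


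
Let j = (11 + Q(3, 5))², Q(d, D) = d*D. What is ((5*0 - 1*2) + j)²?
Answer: 454276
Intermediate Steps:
Q(d, D) = D*d
j = 676 (j = (11 + 5*3)² = (11 + 15)² = 26² = 676)
((5*0 - 1*2) + j)² = ((5*0 - 1*2) + 676)² = ((0 - 2) + 676)² = (-2 + 676)² = 674² = 454276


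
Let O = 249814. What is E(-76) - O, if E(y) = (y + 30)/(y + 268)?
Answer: -23982167/96 ≈ -2.4981e+5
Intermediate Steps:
E(y) = (30 + y)/(268 + y)
E(-76) - O = (30 - 76)/(268 - 76) - 1*249814 = -46/192 - 249814 = (1/192)*(-46) - 249814 = -23/96 - 249814 = -23982167/96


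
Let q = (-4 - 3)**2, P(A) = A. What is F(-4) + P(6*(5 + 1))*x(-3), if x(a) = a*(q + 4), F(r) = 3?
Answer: -5721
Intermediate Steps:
q = 49 (q = (-7)**2 = 49)
x(a) = 53*a (x(a) = a*(49 + 4) = a*53 = 53*a)
F(-4) + P(6*(5 + 1))*x(-3) = 3 + (6*(5 + 1))*(53*(-3)) = 3 + (6*6)*(-159) = 3 + 36*(-159) = 3 - 5724 = -5721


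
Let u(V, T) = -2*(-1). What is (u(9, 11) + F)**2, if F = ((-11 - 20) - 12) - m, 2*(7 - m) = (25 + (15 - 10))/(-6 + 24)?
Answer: 80089/36 ≈ 2224.7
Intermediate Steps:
m = 37/6 (m = 7 - (25 + (15 - 10))/(2*(-6 + 24)) = 7 - (25 + 5)/(2*18) = 7 - 15/18 = 7 - 1/2*5/3 = 7 - 5/6 = 37/6 ≈ 6.1667)
u(V, T) = 2
F = -295/6 (F = ((-11 - 20) - 12) - 1*37/6 = (-31 - 12) - 37/6 = -43 - 37/6 = -295/6 ≈ -49.167)
(u(9, 11) + F)**2 = (2 - 295/6)**2 = (-283/6)**2 = 80089/36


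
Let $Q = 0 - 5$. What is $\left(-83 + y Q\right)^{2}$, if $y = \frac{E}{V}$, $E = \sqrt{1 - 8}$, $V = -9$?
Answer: $\frac{557834}{81} - \frac{830 i \sqrt{7}}{9} \approx 6886.8 - 244.0 i$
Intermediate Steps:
$Q = -5$
$E = i \sqrt{7}$ ($E = \sqrt{-7} = i \sqrt{7} \approx 2.6458 i$)
$y = - \frac{i \sqrt{7}}{9}$ ($y = \frac{i \sqrt{7}}{-9} = i \sqrt{7} \left(- \frac{1}{9}\right) = - \frac{i \sqrt{7}}{9} \approx - 0.29397 i$)
$\left(-83 + y Q\right)^{2} = \left(-83 + - \frac{i \sqrt{7}}{9} \left(-5\right)\right)^{2} = \left(-83 + \frac{5 i \sqrt{7}}{9}\right)^{2}$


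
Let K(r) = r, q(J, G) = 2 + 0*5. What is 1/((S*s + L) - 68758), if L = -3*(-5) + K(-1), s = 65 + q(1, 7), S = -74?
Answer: -1/73702 ≈ -1.3568e-5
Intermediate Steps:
q(J, G) = 2 (q(J, G) = 2 + 0 = 2)
s = 67 (s = 65 + 2 = 67)
L = 14 (L = -3*(-5) - 1 = 15 - 1 = 14)
1/((S*s + L) - 68758) = 1/((-74*67 + 14) - 68758) = 1/((-4958 + 14) - 68758) = 1/(-4944 - 68758) = 1/(-73702) = -1/73702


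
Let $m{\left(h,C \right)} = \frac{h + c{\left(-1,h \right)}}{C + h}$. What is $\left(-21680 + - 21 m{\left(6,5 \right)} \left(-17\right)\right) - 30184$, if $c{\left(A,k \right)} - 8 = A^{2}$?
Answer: $- \frac{565149}{11} \approx -51377.0$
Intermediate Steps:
$c{\left(A,k \right)} = 8 + A^{2}$
$m{\left(h,C \right)} = \frac{9 + h}{C + h}$ ($m{\left(h,C \right)} = \frac{h + \left(8 + \left(-1\right)^{2}\right)}{C + h} = \frac{h + \left(8 + 1\right)}{C + h} = \frac{h + 9}{C + h} = \frac{9 + h}{C + h}$)
$\left(-21680 + - 21 m{\left(6,5 \right)} \left(-17\right)\right) - 30184 = \left(-21680 + - 21 \frac{9 + 6}{5 + 6} \left(-17\right)\right) - 30184 = \left(-21680 + - 21 \cdot \frac{1}{11} \cdot 15 \left(-17\right)\right) - 30184 = \left(-21680 + \left(-21\right) \frac{15}{11} \left(-17\right)\right) - 30184 = \left(-21680 - - \frac{5355}{11}\right) - 30184 = \left(-21680 + \frac{5355}{11}\right) - 30184 = - \frac{233125}{11} - 30184 = - \frac{565149}{11}$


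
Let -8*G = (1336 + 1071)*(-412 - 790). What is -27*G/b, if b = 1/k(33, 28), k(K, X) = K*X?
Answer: -9022487859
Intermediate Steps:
G = 1446607/4 (G = -(1336 + 1071)*(-412 - 790)/8 = -2407*(-1202)/8 = -⅛*(-2893214) = 1446607/4 ≈ 3.6165e+5)
b = 1/924 (b = 1/(33*28) = 1/924 ≈ 0.0010823)
-27*G/b = -39058389/(4*1/924) = -39058389*924/4 = -27*334166217 = -9022487859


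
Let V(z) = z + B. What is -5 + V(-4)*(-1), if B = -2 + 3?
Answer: -2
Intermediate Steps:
B = 1
V(z) = 1 + z (V(z) = z + 1 = 1 + z)
-5 + V(-4)*(-1) = -5 + (1 - 4)*(-1) = -5 - 3*(-1) = -5 + 3 = -2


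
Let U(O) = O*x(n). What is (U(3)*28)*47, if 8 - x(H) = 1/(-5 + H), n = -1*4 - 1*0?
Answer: 96068/3 ≈ 32023.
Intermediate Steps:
n = -4 (n = -4 + 0 = -4)
x(H) = 8 - 1/(-5 + H)
U(O) = 73*O/9 (U(O) = O*((-41 + 8*(-4))/(-5 - 4)) = O*((-41 - 32)/(-9)) = O*(-⅑*(-73)) = O*(73/9) = 73*O/9)
(U(3)*28)*47 = (((73/9)*3)*28)*47 = ((73/3)*28)*47 = (2044/3)*47 = 96068/3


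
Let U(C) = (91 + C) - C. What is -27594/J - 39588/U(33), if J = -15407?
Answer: -86774466/200291 ≈ -433.24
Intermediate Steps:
U(C) = 91
-27594/J - 39588/U(33) = -27594/(-15407) - 39588/91 = -27594*(-1/15407) - 39588*1/91 = 3942/2201 - 39588/91 = -86774466/200291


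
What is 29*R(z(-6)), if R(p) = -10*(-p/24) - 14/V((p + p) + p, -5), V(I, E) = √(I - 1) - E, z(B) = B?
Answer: 29*(-5*√19 + 53*I)/(2*(√19 - 5*I)) ≈ -118.64 + 40.221*I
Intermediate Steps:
V(I, E) = √(-1 + I) - E
R(p) = -14/(5 + √(-1 + 3*p)) + 5*p/12 (R(p) = -10*(-p/24) - 14/(√(-1 + ((p + p) + p)) - 1*(-5)) = -(-5)*p/12 - 14/(√(-1 + (2*p + p)) + 5) = 5*p/12 - 14/(√(-1 + 3*p) + 5) = 5*p/12 - 14/(5 + √(-1 + 3*p)) = -14/(5 + √(-1 + 3*p)) + 5*p/12)
29*R(z(-6)) = 29*((-168 + 5*(-6)*(5 + √(-1 + 3*(-6))))/(12*(5 + √(-1 + 3*(-6))))) = 29*((-168 + 5*(-6)*(5 + √(-1 - 18)))/(12*(5 + √(-1 - 18)))) = 29*((-168 + 5*(-6)*(5 + √(-19)))/(12*(5 + √(-19)))) = 29*((-168 + 5*(-6)*(5 + I*√19))/(12*(5 + I*√19))) = 29*((-168 + (-150 - 30*I*√19))/(12*(5 + I*√19))) = 29*((-318 - 30*I*√19)/(12*(5 + I*√19))) = 29*(-318 - 30*I*√19)/(12*(5 + I*√19))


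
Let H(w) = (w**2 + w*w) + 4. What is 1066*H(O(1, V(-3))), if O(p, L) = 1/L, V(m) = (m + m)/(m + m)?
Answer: 6396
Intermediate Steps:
V(m) = 1 (V(m) = (2*m)/((2*m)) = (2*m)*(1/(2*m)) = 1)
H(w) = 4 + 2*w**2 (H(w) = (w**2 + w**2) + 4 = 2*w**2 + 4 = 4 + 2*w**2)
1066*H(O(1, V(-3))) = 1066*(4 + 2*(1/1)**2) = 1066*(4 + 2*1**2) = 1066*(4 + 2*1) = 1066*(4 + 2) = 1066*6 = 6396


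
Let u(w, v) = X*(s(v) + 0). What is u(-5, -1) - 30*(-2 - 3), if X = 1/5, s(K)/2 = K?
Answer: 748/5 ≈ 149.60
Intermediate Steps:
s(K) = 2*K
X = 1/5 ≈ 0.20000
u(w, v) = 2*v/5 (u(w, v) = (2*v + 0)/5 = (2*v)/5 = 2*v/5)
u(-5, -1) - 30*(-2 - 3) = (2/5)*(-1) - 30*(-2 - 3) = -2/5 - 30*(-5) = -2/5 - 5*(-30) = -2/5 + 150 = 748/5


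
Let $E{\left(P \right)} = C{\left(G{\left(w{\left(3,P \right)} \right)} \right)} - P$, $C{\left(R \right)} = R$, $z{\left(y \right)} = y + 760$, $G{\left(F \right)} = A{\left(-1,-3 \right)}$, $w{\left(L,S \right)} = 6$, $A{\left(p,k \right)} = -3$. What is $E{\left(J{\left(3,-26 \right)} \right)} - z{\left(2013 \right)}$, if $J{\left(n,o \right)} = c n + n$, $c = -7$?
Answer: $-2758$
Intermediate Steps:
$G{\left(F \right)} = -3$
$J{\left(n,o \right)} = - 6 n$ ($J{\left(n,o \right)} = - 7 n + n = - 6 n$)
$z{\left(y \right)} = 760 + y$
$E{\left(P \right)} = -3 - P$
$E{\left(J{\left(3,-26 \right)} \right)} - z{\left(2013 \right)} = \left(-3 - \left(-6\right) 3\right) - \left(760 + 2013\right) = \left(-3 - -18\right) - 2773 = \left(-3 + 18\right) - 2773 = 15 - 2773 = -2758$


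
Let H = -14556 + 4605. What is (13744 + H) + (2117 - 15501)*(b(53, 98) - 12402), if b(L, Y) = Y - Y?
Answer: 165992161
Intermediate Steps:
b(L, Y) = 0
H = -9951
(13744 + H) + (2117 - 15501)*(b(53, 98) - 12402) = (13744 - 9951) + (2117 - 15501)*(0 - 12402) = 3793 - 13384*(-12402) = 3793 + 165988368 = 165992161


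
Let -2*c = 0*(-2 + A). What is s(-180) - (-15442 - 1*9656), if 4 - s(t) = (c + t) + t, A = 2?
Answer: 25462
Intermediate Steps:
c = 0 (c = -0*(-2 + 2) = -0*0 = -½*0 = 0)
s(t) = 4 - 2*t (s(t) = 4 - ((0 + t) + t) = 4 - (t + t) = 4 - 2*t)
s(-180) - (-15442 - 1*9656) = (4 - 2*(-180)) - (-15442 - 1*9656) = (4 + 360) - (-15442 - 9656) = 364 - 1*(-25098) = 364 + 25098 = 25462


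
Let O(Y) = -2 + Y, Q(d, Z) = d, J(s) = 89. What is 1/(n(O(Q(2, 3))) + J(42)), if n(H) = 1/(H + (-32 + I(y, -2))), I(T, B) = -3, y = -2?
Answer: 35/3114 ≈ 0.011240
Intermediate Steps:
n(H) = 1/(-35 + H) (n(H) = 1/(H + (-32 - 3)) = 1/(H - 35) = 1/(-35 + H))
1/(n(O(Q(2, 3))) + J(42)) = 1/(1/(-35 + (-2 + 2)) + 89) = 1/(1/(-35 + 0) + 89) = 1/(1/(-35) + 89) = 1/(-1/35 + 89) = 1/(3114/35) = 35/3114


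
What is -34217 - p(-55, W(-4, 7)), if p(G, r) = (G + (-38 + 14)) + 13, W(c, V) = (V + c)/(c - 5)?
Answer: -34151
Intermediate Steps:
W(c, V) = (V + c)/(-5 + c)
p(G, r) = -11 + G (p(G, r) = (G - 24) + 13 = (-24 + G) + 13 = -11 + G)
-34217 - p(-55, W(-4, 7)) = -34217 - (-11 - 55) = -34217 - 1*(-66) = -34217 + 66 = -34151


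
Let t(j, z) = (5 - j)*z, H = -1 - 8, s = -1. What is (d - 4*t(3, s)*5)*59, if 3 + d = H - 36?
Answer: -472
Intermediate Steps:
H = -9
d = -48 (d = -3 + (-9 - 36) = -3 - 45 = -48)
t(j, z) = z*(5 - j)
(d - 4*t(3, s)*5)*59 = (-48 - (-4)*(5 - 1*3)*5)*59 = (-48 - (-4)*(5 - 3)*5)*59 = (-48 - (-4)*2*5)*59 = (-48 - 4*(-2)*5)*59 = (-48 + 8*5)*59 = (-48 + 40)*59 = -8*59 = -472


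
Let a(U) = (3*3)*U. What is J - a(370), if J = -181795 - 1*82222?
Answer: -267347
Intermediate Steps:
a(U) = 9*U
J = -264017 (J = -181795 - 82222 = -264017)
J - a(370) = -264017 - 9*370 = -264017 - 1*3330 = -264017 - 3330 = -267347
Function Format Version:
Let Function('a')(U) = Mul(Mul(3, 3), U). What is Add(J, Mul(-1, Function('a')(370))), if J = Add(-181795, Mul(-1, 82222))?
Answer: -267347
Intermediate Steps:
Function('a')(U) = Mul(9, U)
J = -264017 (J = Add(-181795, -82222) = -264017)
Add(J, Mul(-1, Function('a')(370))) = Add(-264017, Mul(-1, Mul(9, 370))) = Add(-264017, Mul(-1, 3330)) = Add(-264017, -3330) = -267347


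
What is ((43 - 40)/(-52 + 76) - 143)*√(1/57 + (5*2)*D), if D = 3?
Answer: -381*√97527/152 ≈ -782.79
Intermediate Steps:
((43 - 40)/(-52 + 76) - 143)*√(1/57 + (5*2)*D) = ((43 - 40)/(-52 + 76) - 143)*√(1/57 + (5*2)*3) = (3/24 - 143)*√(1/57 + 10*3) = (3*(1/24) - 143)*√(1/57 + 30) = (⅛ - 143)*√(1711/57) = -381*√97527/152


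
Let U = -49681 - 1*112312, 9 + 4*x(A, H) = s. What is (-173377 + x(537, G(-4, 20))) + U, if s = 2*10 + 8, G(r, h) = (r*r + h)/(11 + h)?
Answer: -1341461/4 ≈ -3.3537e+5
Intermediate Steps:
G(r, h) = (h + r²)/(11 + h) (G(r, h) = (r² + h)/(11 + h) = (h + r²)/(11 + h))
s = 28 (s = 20 + 8 = 28)
x(A, H) = 19/4 (x(A, H) = -9/4 + (¼)*28 = -9/4 + 7 = 19/4)
U = -161993 (U = -49681 - 112312 = -161993)
(-173377 + x(537, G(-4, 20))) + U = (-173377 + 19/4) - 161993 = -693489/4 - 161993 = -1341461/4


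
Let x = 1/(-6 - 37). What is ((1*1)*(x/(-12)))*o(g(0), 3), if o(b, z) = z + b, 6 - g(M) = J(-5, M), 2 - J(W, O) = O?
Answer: 7/516 ≈ 0.013566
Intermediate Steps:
J(W, O) = 2 - O
g(M) = 4 + M (g(M) = 6 - (2 - M) = 6 + (-2 + M) = 4 + M)
x = -1/43 (x = 1/(-43) = -1/43 ≈ -0.023256)
o(b, z) = b + z
((1*1)*(x/(-12)))*o(g(0), 3) = ((1*1)*(-1/43/(-12)))*((4 + 0) + 3) = (1*(-1/43*(-1/12)))*(4 + 3) = (1*(1/516))*7 = (1/516)*7 = 7/516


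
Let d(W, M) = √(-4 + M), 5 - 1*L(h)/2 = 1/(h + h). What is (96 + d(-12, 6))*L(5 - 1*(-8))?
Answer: 12384/13 + 129*√2/13 ≈ 966.65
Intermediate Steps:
L(h) = 10 - 1/h (L(h) = 10 - 2/(h + h) = 10 - 2*1/(2*h) = 10 - 1/h)
(96 + d(-12, 6))*L(5 - 1*(-8)) = (96 + √(-4 + 6))*(10 - 1/(5 - 1*(-8))) = (96 + √2)*(10 - 1/(5 + 8)) = (96 + √2)*(10 - 1/13) = (96 + √2)*(129/13) = 12384/13 + 129*√2/13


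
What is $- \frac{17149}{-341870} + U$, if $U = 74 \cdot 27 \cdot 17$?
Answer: $\frac{11611973569}{341870} \approx 33966.0$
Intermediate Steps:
$U = 33966$ ($U = 1998 \cdot 17 = 33966$)
$- \frac{17149}{-341870} + U = - \frac{17149}{-341870} + 33966 = \left(-17149\right) \left(- \frac{1}{341870}\right) + 33966 = \frac{17149}{341870} + 33966 = \frac{11611973569}{341870}$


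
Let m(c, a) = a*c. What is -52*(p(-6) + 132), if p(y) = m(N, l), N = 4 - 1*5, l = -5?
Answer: -7124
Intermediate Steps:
N = -1 (N = 4 - 5 = -1)
p(y) = 5 (p(y) = -5*(-1) = 5)
-52*(p(-6) + 132) = -52*(5 + 132) = -52*137 = -7124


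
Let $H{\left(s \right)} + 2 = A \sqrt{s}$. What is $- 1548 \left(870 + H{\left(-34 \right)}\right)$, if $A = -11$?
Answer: $-1343664 + 17028 i \sqrt{34} \approx -1.3437 \cdot 10^{6} + 99290.0 i$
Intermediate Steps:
$H{\left(s \right)} = -2 - 11 \sqrt{s}$
$- 1548 \left(870 + H{\left(-34 \right)}\right) = - 1548 \left(870 - \left(2 + 11 \sqrt{-34}\right)\right) = - 1548 \left(870 - \left(2 + 11 i \sqrt{34}\right)\right) = - 1548 \left(868 - 11 i \sqrt{34}\right) = -1343664 + 17028 i \sqrt{34}$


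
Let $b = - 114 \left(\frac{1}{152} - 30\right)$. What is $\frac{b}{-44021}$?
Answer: $- \frac{13677}{176084} \approx -0.077673$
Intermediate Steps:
$b = \frac{13677}{4}$ ($b = - 114 \left(\frac{1}{152} - 30\right) = \left(-114\right) \left(- \frac{4559}{152}\right) = \frac{13677}{4} \approx 3419.3$)
$\frac{b}{-44021} = \frac{13677}{4 \left(-44021\right)} = \frac{13677}{4} \left(- \frac{1}{44021}\right) = - \frac{13677}{176084}$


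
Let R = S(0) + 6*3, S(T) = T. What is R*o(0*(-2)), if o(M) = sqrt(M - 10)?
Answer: 18*I*sqrt(10) ≈ 56.921*I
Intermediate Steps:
o(M) = sqrt(-10 + M)
R = 18 (R = 0 + 6*3 = 0 + 18 = 18)
R*o(0*(-2)) = 18*sqrt(-10 + 0*(-2)) = 18*sqrt(-10 + 0) = 18*sqrt(-10) = 18*(I*sqrt(10)) = 18*I*sqrt(10)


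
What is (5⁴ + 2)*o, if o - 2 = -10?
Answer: -5016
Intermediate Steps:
o = -8 (o = 2 - 10 = -8)
(5⁴ + 2)*o = (5⁴ + 2)*(-8) = (625 + 2)*(-8) = 627*(-8) = -5016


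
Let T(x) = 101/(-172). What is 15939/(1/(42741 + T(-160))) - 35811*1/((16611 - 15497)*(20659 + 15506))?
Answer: 786775159587098433/1154917220 ≈ 6.8124e+8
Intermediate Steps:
T(x) = -101/172 (T(x) = 101*(-1/172) = -101/172)
15939/(1/(42741 + T(-160))) - 35811*1/((16611 - 15497)*(20659 + 15506)) = 15939/(1/(42741 - 101/172)) - 35811*1/((16611 - 15497)*(20659 + 15506)) = 15939/(1/(7351351/172)) - 35811/(1114*36165) = 15939/(172/7351351) - 35811/40287810 = 15939*(7351351/172) - 35811*1/40287810 = 117173183589/172 - 11937/13429270 = 786775159587098433/1154917220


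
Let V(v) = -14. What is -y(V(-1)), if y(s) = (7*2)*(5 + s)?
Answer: 126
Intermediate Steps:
y(s) = 70 + 14*s (y(s) = 14*(5 + s) = 70 + 14*s)
-y(V(-1)) = -(70 + 14*(-14)) = -(70 - 196) = -1*(-126) = 126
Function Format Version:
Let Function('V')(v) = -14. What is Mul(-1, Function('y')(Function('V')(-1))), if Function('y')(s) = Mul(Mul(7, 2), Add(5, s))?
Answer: 126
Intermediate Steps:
Function('y')(s) = Add(70, Mul(14, s)) (Function('y')(s) = Mul(14, Add(5, s)) = Add(70, Mul(14, s)))
Mul(-1, Function('y')(Function('V')(-1))) = Mul(-1, Add(70, Mul(14, -14))) = Mul(-1, Add(70, -196)) = Mul(-1, -126) = 126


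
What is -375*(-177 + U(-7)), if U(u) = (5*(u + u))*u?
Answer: -117375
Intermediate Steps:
U(u) = 10*u² (U(u) = (5*(2*u))*u = (10*u)*u = 10*u²)
-375*(-177 + U(-7)) = -375*(-177 + 10*(-7)²) = -375*(-177 + 10*49) = -375*(-177 + 490) = -375*313 = -117375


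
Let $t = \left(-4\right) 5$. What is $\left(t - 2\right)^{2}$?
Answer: $484$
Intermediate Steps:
$t = -20$
$\left(t - 2\right)^{2} = \left(-20 - 2\right)^{2} = \left(-22\right)^{2} = 484$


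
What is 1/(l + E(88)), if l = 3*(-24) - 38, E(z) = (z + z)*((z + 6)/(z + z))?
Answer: -1/16 ≈ -0.062500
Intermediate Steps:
E(z) = 6 + z (E(z) = (2*z)*((6 + z)/((2*z))) = (2*z)*((6 + z)*(1/(2*z))) = (2*z)*((6 + z)/(2*z)) = 6 + z)
l = -110 (l = -72 - 38 = -110)
1/(l + E(88)) = 1/(-110 + (6 + 88)) = 1/(-110 + 94) = 1/(-16) = -1/16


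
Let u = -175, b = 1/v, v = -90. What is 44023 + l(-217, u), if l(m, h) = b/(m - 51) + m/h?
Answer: 5309323349/120600 ≈ 44024.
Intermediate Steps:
b = -1/90 (b = 1/(-90) = -1/90 ≈ -0.011111)
l(m, h) = -1/(90*(-51 + m)) + m/h (l(m, h) = -1/(90*(m - 51)) + m/h = -1/(90*(-51 + m)) + m/h)
44023 + l(-217, u) = 44023 + ((-217)² - 51*(-217) - 1/90*(-175))/((-175)*(-51 - 217)) = 44023 - 1/175*(47089 + 11067 + 35/18)/(-268) = 44023 - 1/175*(-1/268)*1046843/18 = 44023 + 149549/120600 = 5309323349/120600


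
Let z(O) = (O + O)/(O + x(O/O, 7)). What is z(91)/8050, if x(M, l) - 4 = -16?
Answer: 13/45425 ≈ 0.00028619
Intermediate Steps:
x(M, l) = -12 (x(M, l) = 4 - 16 = -12)
z(O) = 2*O/(-12 + O) (z(O) = (O + O)/(O - 12) = (2*O)/(-12 + O) = 2*O/(-12 + O))
z(91)/8050 = (2*91/(-12 + 91))/8050 = (2*91/79)*(1/8050) = (2*91*(1/79))*(1/8050) = (182/79)*(1/8050) = 13/45425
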